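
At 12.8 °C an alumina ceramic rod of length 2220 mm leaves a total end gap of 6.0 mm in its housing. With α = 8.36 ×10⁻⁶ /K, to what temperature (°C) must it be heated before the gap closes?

336 °C

α·L₀·ΔT = 6.0 mm ⇒ ΔT = 6.0 / (8.36×10⁻⁶ × 2220.0) = 323.3 K.
T = 12.8 + 323.3 = 336.1 °C.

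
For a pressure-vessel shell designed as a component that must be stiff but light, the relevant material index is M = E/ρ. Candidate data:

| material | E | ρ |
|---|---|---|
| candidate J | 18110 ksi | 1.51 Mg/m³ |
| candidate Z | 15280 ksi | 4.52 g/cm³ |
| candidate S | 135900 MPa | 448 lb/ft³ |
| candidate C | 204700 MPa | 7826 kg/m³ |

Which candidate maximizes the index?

candidate J

Normalizing units and computing the index:
  candidate J: E = 124.9 GPa, ρ = 1510 kg/m³
  candidate Z: E = 105.4 GPa, ρ = 4520 kg/m³
  candidate S: E = 135.9 GPa, ρ = 7176 kg/m³
  candidate C: E = 204.7 GPa, ρ = 7826 kg/m³
  candidate J: M = 82.7 MN·m/kg
  candidate C: M = 26.2 MN·m/kg
  candidate Z: M = 23.3 MN·m/kg
  candidate S: M = 18.9 MN·m/kg
Candidate J ranks first.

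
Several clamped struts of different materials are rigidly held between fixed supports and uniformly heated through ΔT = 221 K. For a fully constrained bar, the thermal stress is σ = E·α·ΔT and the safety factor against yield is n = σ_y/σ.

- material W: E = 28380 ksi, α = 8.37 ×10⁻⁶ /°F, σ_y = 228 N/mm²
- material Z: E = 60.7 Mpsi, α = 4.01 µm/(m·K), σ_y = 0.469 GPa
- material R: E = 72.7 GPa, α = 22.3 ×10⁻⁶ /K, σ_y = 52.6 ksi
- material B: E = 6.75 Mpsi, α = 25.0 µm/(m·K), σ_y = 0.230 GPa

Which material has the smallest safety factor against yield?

With everything in SI (GPa, ×10⁻⁶/K, MPa):
  material W: E = 195.7, α = 15.1, σ_y = 228.0 → σ = 652 MPa, n = 0.350
  material Z: E = 418.5, α = 4.01, σ_y = 469.0 → σ = 371 MPa, n = 1.26
  material R: E = 72.70, α = 22.3, σ_y = 362.7 → σ = 358 MPa, n = 1.01
  material B: E = 46.54, α = 25.0, σ_y = 230.0 → σ = 257 MPa, n = 0.894
Material W has the lowest safety factor, n = 0.350.

material W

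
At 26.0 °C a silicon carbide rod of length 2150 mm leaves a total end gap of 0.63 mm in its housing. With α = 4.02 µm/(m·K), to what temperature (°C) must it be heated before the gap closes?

α·L₀·ΔT = 0.63 mm ⇒ ΔT = 0.63 / (4.02×10⁻⁶ × 2150.0) = 72.89 K.
T = 26.0 + 72.89 = 98.89 °C.

98.9 °C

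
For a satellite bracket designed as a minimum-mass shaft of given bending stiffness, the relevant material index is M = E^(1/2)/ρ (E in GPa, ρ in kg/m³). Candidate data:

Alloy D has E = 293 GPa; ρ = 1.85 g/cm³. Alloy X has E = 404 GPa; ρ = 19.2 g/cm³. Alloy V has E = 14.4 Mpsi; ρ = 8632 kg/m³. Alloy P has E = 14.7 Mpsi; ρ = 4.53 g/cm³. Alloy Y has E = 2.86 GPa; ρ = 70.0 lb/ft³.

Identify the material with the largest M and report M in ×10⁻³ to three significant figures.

alloy D, M = 9.25×10⁻³

After converting to SI:
  alloy D: E = 293.0 GPa, ρ = 1850 kg/m³
  alloy X: E = 404.0 GPa, ρ = 19200 kg/m³
  alloy V: E = 99.28 GPa, ρ = 8632 kg/m³
  alloy P: E = 101.4 GPa, ρ = 4530 kg/m³
  alloy Y: E = 2.860 GPa, ρ = 1121 kg/m³
  alloy D: M = 9.25×10⁻³
  alloy P: M = 2.22×10⁻³
  alloy Y: M = 1.51×10⁻³
  alloy V: M = 1.15×10⁻³
  alloy X: M = 1.05×10⁻³
Highest index: alloy D.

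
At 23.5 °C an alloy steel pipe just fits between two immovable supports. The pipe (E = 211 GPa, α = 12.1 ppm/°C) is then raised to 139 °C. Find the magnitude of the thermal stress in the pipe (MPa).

295 MPa

ΔT = 115.5 K. Constrained thermal stress σ = E·α·ΔT = 211.0×10³ MPa × 12.1×10⁻⁶ × 115.5 = 295 MPa (compressive).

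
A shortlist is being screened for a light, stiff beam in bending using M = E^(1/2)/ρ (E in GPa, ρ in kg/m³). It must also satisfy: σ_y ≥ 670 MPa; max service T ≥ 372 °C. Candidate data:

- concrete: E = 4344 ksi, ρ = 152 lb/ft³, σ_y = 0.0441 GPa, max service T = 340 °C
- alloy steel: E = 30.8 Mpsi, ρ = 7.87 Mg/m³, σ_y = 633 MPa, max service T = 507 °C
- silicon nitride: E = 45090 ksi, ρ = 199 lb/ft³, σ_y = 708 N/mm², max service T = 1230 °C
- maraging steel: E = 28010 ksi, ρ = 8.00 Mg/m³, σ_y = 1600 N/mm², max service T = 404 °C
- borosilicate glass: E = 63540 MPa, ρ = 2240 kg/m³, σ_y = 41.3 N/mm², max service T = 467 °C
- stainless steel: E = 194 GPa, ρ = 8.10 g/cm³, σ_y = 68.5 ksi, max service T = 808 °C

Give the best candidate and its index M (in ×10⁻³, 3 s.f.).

Screen on constraints: σ_y ≥ 670 MPa; max service T ≥ 372 °C. Survivors: silicon nitride, maraging steel.
Putting every candidate on a common basis:
  silicon nitride: E = 310.9 GPa, ρ = 3188 kg/m³
  maraging steel: E = 193.1 GPa, ρ = 8000 kg/m³
  silicon nitride: M = 5.53×10⁻³
  maraging steel: M = 1.74×10⁻³
Highest index: silicon nitride.

silicon nitride, M = 5.53×10⁻³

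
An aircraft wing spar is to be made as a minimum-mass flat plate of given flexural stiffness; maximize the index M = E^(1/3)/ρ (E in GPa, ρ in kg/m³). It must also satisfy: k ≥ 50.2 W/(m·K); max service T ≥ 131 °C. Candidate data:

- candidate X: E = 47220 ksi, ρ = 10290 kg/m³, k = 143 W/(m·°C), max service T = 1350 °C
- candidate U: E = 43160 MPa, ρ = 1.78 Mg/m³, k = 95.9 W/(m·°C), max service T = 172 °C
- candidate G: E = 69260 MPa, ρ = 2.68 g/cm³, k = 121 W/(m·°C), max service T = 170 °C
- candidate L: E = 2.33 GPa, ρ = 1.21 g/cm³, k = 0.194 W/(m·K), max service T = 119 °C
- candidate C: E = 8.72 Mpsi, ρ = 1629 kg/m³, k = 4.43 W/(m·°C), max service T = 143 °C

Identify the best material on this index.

candidate U

Screen on constraints: k ≥ 50.2 W/(m·K); max service T ≥ 131 °C. Survivors: candidate X, candidate U, candidate G.
Normalizing units and computing the index:
  candidate X: E = 325.6 GPa, ρ = 10290 kg/m³
  candidate U: E = 43.16 GPa, ρ = 1780 kg/m³
  candidate G: E = 69.26 GPa, ρ = 2680 kg/m³
  candidate U: M = 1.97×10⁻³
  candidate G: M = 1.53×10⁻³
  candidate X: M = 0.669×10⁻³
The maximum is for candidate U.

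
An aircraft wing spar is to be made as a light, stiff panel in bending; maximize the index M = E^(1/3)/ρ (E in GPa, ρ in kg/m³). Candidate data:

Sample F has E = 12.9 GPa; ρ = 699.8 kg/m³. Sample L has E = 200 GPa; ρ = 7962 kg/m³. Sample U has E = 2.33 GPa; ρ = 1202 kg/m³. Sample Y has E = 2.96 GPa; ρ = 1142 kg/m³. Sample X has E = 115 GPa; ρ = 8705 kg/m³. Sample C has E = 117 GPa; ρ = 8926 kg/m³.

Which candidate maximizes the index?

Evaluate M for each candidate:
  sample F: M = 3.35×10⁻³
  sample Y: M = 1.26×10⁻³
  sample U: M = 1.10×10⁻³
  sample L: M = 0.734×10⁻³
  sample X: M = 0.559×10⁻³
  sample C: M = 0.548×10⁻³
Sample F has the largest M.

sample F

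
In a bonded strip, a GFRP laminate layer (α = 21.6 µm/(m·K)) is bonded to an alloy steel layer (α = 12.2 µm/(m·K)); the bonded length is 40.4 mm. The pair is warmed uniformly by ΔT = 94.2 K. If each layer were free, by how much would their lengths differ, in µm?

35.8 µm

Δα = |21.6 − 12.2|×10⁻⁶/K = 9.40×10⁻⁶/K.
ΔL_mismatch = Δα·L·ΔT = 9.40×10⁻⁶ × 40.4 mm × 94.2 K = 35.8 µm.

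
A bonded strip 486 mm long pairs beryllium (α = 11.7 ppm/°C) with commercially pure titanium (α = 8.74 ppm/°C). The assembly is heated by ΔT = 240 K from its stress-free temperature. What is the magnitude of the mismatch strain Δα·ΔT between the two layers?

Δα = |11.7 − 8.74|×10⁻⁶/K = 2.96×10⁻⁶/K.
Mismatch strain = Δα·ΔT = 2.96×10⁻⁶ × 240.0 = 7.10×10⁻⁴.

7.10×10⁻⁴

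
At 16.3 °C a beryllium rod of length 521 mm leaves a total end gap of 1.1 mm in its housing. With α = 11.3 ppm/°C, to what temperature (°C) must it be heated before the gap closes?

203 °C

α·L₀·ΔT = 1.1 mm ⇒ ΔT = 1.1 / (11.3×10⁻⁶ × 521.0) = 186.8 K.
T = 16.3 + 186.8 = 203.1 °C.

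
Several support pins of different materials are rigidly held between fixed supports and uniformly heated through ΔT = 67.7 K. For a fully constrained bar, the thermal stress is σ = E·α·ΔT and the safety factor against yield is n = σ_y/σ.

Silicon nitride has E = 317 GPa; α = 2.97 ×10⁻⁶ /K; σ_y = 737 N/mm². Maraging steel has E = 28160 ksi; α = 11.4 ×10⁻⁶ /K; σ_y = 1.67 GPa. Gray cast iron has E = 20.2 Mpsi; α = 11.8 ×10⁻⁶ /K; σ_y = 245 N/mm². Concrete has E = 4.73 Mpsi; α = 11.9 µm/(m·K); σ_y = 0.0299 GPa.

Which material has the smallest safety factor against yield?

In consistent units (E in GPa, α in ×10⁻⁶/K, σ_y in MPa):
  silicon nitride: E = 317.0, α = 2.97, σ_y = 737.0 → σ = 63.7 MPa, n = 11.6
  maraging steel: E = 194.2, α = 11.4, σ_y = 1670 → σ = 150 MPa, n = 11.1
  gray cast iron: E = 139.3, α = 11.8, σ_y = 245.0 → σ = 111 MPa, n = 2.20
  concrete: E = 32.61, α = 11.9, σ_y = 29.90 → σ = 26.3 MPa, n = 1.14
Concrete has the lowest safety factor, n = 1.14.

concrete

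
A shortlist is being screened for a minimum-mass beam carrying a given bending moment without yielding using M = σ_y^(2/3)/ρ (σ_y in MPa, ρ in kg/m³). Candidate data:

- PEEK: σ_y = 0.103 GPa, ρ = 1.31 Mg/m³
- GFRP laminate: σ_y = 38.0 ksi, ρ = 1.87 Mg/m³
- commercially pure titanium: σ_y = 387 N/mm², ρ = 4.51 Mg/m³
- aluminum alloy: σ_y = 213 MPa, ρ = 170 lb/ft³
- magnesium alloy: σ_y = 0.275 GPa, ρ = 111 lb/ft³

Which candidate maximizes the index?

Putting every candidate on a common basis:
  PEEK: σ_y = 103.0 MPa, ρ = 1310 kg/m³
  GFRP laminate: σ_y = 262.0 MPa, ρ = 1870 kg/m³
  commercially pure titanium: σ_y = 387.0 MPa, ρ = 4510 kg/m³
  aluminum alloy: σ_y = 213.0 MPa, ρ = 2723 kg/m³
  magnesium alloy: σ_y = 275.0 MPa, ρ = 1778 kg/m³
  magnesium alloy: M = 23.8×10⁻³
  GFRP laminate: M = 21.9×10⁻³
  PEEK: M = 16.8×10⁻³
  aluminum alloy: M = 13.1×10⁻³
  commercially pure titanium: M = 11.8×10⁻³
Highest index: magnesium alloy.

magnesium alloy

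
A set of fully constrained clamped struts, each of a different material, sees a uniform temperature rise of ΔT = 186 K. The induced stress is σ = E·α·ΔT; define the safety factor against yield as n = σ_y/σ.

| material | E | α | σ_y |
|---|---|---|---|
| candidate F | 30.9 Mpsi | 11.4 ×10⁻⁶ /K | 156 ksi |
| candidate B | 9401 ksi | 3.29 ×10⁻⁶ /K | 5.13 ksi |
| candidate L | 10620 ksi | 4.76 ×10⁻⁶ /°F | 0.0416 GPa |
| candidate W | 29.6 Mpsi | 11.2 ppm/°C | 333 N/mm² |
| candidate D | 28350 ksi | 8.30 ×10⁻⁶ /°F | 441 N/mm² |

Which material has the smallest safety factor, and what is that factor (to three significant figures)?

Per material, after unit conversion:
  candidate F: E = 213.0, α = 11.4, σ_y = 1076 → σ = 452 MPa, n = 2.38
  candidate B: E = 64.82, α = 3.29, σ_y = 35.37 → σ = 39.7 MPa, n = 0.892
  candidate L: E = 73.22, α = 8.57, σ_y = 41.60 → σ = 117 MPa, n = 0.356
  candidate W: E = 204.1, α = 11.2, σ_y = 333.0 → σ = 425 MPa, n = 0.783
  candidate D: E = 195.5, α = 14.9, σ_y = 441.0 → σ = 543 MPa, n = 0.812
Smallest n: candidate L with n = 0.356.

candidate L, n = 0.356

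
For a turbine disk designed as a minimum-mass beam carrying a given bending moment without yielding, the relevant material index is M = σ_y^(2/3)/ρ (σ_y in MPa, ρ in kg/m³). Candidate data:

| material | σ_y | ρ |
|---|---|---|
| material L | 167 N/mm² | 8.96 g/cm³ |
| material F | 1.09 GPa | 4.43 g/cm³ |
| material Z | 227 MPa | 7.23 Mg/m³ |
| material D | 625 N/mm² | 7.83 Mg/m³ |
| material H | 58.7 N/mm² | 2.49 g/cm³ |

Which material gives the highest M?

material F

After converting to SI:
  material L: σ_y = 167.0 MPa, ρ = 8960 kg/m³
  material F: σ_y = 1090 MPa, ρ = 4430 kg/m³
  material Z: σ_y = 227.0 MPa, ρ = 7230 kg/m³
  material D: σ_y = 625.0 MPa, ρ = 7830 kg/m³
  material H: σ_y = 58.70 MPa, ρ = 2490 kg/m³
  material F: M = 23.9×10⁻³
  material D: M = 9.34×10⁻³
  material H: M = 6.07×10⁻³
  material Z: M = 5.15×10⁻³
  material L: M = 3.38×10⁻³
Material F has the largest M.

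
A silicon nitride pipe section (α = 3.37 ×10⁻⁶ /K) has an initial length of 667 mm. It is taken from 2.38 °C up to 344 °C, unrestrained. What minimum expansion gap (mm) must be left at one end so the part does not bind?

0.768 mm

ΔT = 344 − 2.38 = 341.6 K.
ΔL = α·L₀·ΔT = 3.37×10⁻⁶ × 667 mm × 341.6 K = 0.768 mm.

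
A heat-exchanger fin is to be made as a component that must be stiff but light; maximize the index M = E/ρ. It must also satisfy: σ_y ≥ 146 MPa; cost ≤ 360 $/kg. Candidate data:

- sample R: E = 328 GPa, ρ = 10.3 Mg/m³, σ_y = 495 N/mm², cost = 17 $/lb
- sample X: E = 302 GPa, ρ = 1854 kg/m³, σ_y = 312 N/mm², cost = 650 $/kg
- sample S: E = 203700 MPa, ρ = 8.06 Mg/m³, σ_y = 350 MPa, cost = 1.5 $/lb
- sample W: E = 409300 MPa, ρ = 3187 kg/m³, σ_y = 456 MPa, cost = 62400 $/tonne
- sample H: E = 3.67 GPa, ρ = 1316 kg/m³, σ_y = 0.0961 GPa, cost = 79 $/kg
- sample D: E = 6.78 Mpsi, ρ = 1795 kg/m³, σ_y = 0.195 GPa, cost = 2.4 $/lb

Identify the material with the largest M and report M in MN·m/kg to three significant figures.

sample W, M = 128 MN·m/kg

Screen on constraints: σ_y ≥ 146 MPa; cost ≤ 360 $/kg. Survivors: sample R, sample S, sample W, sample D.
Putting every candidate on a common basis:
  sample R: E = 328.0 GPa, ρ = 10300 kg/m³
  sample S: E = 203.7 GPa, ρ = 8060 kg/m³
  sample W: E = 409.3 GPa, ρ = 3187 kg/m³
  sample D: E = 46.75 GPa, ρ = 1795 kg/m³
  sample W: M = 128 MN·m/kg
  sample R: M = 31.8 MN·m/kg
  sample D: M = 26.0 MN·m/kg
  sample S: M = 25.3 MN·m/kg
Sample W ranks first.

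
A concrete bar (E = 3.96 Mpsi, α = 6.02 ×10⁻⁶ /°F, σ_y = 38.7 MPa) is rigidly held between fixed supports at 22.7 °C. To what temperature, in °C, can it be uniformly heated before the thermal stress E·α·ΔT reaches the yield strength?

154 °C

E = 3.96 Mpsi = 27.30 GPa.
α = 6.02×10⁻⁶/°F × 9/5 = 10.8×10⁻⁶/K.
E·α·ΔT = 38.70 MPa ⇒ ΔT = 38.70 / (27.30×10³ × 10.8×10⁻⁶) = 130.8 K.
T = 22.7 + 130.8 = 153.5 °C.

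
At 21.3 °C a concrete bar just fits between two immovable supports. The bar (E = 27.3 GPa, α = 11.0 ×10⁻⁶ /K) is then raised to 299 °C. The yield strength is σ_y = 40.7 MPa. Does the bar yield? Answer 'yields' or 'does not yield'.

yields

ΔT = 277.7 K. Constrained thermal stress σ = E·α·ΔT = 27.30×10³ MPa × 11.0×10⁻⁶ × 277.7 = 83.4 MPa (compressive).
Compare to σ_y = 40.7 MPa: σ ≥ σ_y, so it yields.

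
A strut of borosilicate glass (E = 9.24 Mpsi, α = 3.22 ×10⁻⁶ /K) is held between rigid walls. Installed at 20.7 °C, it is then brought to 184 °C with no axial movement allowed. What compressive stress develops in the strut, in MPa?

33.5 MPa

E = 9.24 Mpsi = 63.71 GPa.
ΔT = 163.3 K. Constrained thermal stress σ = E·α·ΔT = 63.71×10³ MPa × 3.22×10⁻⁶ × 163.3 = 33.5 MPa (compressive).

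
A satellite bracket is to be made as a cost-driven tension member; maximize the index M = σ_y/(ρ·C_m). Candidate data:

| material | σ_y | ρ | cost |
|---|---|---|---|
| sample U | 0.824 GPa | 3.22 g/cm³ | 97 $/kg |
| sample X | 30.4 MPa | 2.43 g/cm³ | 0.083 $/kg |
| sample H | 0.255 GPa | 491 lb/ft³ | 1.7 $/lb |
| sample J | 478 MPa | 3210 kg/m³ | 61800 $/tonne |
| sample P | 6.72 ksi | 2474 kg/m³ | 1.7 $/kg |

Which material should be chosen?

Convert each candidate to consistent units, then evaluate M:
  sample U: σ_y = 824.0 MPa, ρ = 3220 kg/m³, cost = 97.00 $/kg
  sample X: σ_y = 30.40 MPa, ρ = 2430 kg/m³, cost = 0.08300 $/kg
  sample H: σ_y = 255.0 MPa, ρ = 7865 kg/m³, cost = 3.748 $/kg
  sample J: σ_y = 478.0 MPa, ρ = 3210 kg/m³, cost = 61.80 $/kg
  sample P: σ_y = 46.33 MPa, ρ = 2474 kg/m³, cost = 1.700 $/kg
  sample X: M = 151 kN·m per $
  sample P: M = 11.0 kN·m per $
  sample H: M = 8.65 kN·m per $
  sample U: M = 2.64 kN·m per $
  sample J: M = 2.41 kN·m per $
Sample X ranks first.

sample X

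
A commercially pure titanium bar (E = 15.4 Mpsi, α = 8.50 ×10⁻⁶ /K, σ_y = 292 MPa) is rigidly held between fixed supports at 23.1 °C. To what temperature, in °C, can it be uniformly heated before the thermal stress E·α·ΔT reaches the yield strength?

E = 15.4 Mpsi = 106.2 GPa.
E·α·ΔT = 292.0 MPa ⇒ ΔT = 292.0 / (106.2×10³ × 8.50×10⁻⁶) = 323.5 K.
T = 23.1 + 323.5 = 346.6 °C.

347 °C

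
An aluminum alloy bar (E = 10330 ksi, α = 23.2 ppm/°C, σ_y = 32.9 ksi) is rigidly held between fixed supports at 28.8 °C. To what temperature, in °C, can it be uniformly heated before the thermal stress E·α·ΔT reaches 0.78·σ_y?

136 °C

E = 10330 ksi = 71.22 GPa.
σ_y = 32.9 ksi = 226.8 MPa.
E·α·ΔT = 176.9 MPa ⇒ ΔT = 176.9 / (71.22×10³ × 23.2×10⁻⁶) = 107.1 K.
T = 28.8 + 107.1 = 135.9 °C.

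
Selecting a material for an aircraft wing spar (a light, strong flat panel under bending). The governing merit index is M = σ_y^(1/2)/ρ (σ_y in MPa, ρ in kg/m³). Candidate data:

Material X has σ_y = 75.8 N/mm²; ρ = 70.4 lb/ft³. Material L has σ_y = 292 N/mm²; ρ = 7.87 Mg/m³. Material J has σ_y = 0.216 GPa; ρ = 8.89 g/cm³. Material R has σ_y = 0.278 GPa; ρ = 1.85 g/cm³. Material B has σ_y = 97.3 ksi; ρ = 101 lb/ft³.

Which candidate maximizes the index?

Putting every candidate on a common basis:
  material X: σ_y = 75.80 MPa, ρ = 1128 kg/m³
  material L: σ_y = 292.0 MPa, ρ = 7870 kg/m³
  material J: σ_y = 216.0 MPa, ρ = 8890 kg/m³
  material R: σ_y = 278.0 MPa, ρ = 1850 kg/m³
  material B: σ_y = 670.9 MPa, ρ = 1618 kg/m³
  material B: M = 16.0×10⁻³
  material R: M = 9.01×10⁻³
  material X: M = 7.72×10⁻³
  material L: M = 2.17×10⁻³
  material J: M = 1.65×10⁻³
Highest index: material B.

material B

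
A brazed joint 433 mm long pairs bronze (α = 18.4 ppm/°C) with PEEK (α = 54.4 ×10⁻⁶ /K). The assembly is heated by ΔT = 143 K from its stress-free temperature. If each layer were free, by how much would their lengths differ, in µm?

Δα = |18.4 − 54.4|×10⁻⁶/K = 36.0×10⁻⁶/K.
ΔL_mismatch = Δα·L·ΔT = 36.0×10⁻⁶ × 433.0 mm × 143.0 K = 2230 µm.

2230 µm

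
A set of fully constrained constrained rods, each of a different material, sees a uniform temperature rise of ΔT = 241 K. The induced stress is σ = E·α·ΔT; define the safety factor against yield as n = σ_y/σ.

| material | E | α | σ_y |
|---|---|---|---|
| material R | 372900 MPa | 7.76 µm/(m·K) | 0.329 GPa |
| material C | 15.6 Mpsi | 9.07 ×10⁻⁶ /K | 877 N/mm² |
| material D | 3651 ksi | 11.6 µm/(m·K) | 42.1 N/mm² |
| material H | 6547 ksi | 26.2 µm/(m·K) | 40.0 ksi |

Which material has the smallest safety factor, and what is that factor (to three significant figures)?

In consistent units (E in GPa, α in ×10⁻⁶/K, σ_y in MPa):
  material R: E = 372.9, α = 7.76, σ_y = 329.0 → σ = 697 MPa, n = 0.472
  material C: E = 107.6, α = 9.07, σ_y = 877.0 → σ = 235 MPa, n = 3.73
  material D: E = 25.17, α = 11.6, σ_y = 42.10 → σ = 70.4 MPa, n = 0.598
  material H: E = 45.14, α = 26.2, σ_y = 275.8 → σ = 285 MPa, n = 0.968
The minimum is material R at n = 0.472.

material R, n = 0.472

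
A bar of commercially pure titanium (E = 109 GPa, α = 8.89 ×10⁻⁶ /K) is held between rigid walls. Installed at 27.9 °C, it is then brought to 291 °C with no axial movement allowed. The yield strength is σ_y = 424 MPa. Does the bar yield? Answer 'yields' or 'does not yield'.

ΔT = 263.1 K. Constrained thermal stress σ = E·α·ΔT = 109.0×10³ MPa × 8.89×10⁻⁶ × 263.1 = 255 MPa (compressive).
Compare to σ_y = 424 MPa: σ < σ_y, so it does not yield.

does not yield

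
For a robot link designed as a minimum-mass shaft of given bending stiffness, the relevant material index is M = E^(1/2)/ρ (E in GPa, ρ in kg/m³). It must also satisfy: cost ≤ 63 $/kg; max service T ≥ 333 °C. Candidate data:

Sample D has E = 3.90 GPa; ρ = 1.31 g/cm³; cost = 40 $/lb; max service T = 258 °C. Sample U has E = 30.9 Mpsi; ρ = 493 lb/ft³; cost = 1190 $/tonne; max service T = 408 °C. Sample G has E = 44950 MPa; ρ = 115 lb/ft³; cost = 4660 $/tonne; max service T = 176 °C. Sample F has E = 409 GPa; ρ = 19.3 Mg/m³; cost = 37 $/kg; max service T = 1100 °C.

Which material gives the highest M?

sample U

Screen on constraints: cost ≤ 63 $/kg; max service T ≥ 333 °C. Survivors: sample U, sample F.
In SI units:
  sample U: E = 213.0 GPa, ρ = 7897 kg/m³
  sample F: E = 409.0 GPa, ρ = 19300 kg/m³
  sample U: M = 1.85×10⁻³
  sample F: M = 1.05×10⁻³
Sample U has the largest M.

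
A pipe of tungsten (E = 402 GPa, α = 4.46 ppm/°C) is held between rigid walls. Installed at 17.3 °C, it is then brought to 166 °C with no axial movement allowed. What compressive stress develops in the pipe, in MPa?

267 MPa

ΔT = 148.7 K. Constrained thermal stress σ = E·α·ΔT = 402.0×10³ MPa × 4.46×10⁻⁶ × 148.7 = 267 MPa (compressive).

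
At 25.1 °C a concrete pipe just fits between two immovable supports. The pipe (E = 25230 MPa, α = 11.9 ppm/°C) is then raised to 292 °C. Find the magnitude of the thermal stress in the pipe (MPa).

E = 25230 MPa = 25.23 GPa.
ΔT = 266.9 K. Constrained thermal stress σ = E·α·ΔT = 25.23×10³ MPa × 11.9×10⁻⁶ × 266.9 = 80.1 MPa (compressive).

80.1 MPa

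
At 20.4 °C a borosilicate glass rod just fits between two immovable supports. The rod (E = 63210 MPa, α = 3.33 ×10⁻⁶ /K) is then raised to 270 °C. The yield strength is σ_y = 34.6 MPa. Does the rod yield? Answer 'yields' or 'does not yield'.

yields

E = 63210 MPa = 63.21 GPa.
ΔT = 249.6 K. Constrained thermal stress σ = E·α·ΔT = 63.21×10³ MPa × 3.33×10⁻⁶ × 249.6 = 52.5 MPa (compressive).
Compare to σ_y = 34.6 MPa: σ ≥ σ_y, so it yields.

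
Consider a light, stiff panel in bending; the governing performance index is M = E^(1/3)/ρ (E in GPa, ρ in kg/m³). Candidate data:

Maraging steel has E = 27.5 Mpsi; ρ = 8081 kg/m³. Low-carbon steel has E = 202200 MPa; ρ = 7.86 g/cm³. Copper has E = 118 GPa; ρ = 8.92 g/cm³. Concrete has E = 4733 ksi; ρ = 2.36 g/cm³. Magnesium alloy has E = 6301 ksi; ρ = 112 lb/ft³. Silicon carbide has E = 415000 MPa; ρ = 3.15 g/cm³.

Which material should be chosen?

silicon carbide

After converting to SI:
  maraging steel: E = 189.6 GPa, ρ = 8081 kg/m³
  low-carbon steel: E = 202.2 GPa, ρ = 7860 kg/m³
  copper: E = 118.0 GPa, ρ = 8920 kg/m³
  concrete: E = 32.63 GPa, ρ = 2360 kg/m³
  magnesium alloy: E = 43.44 GPa, ρ = 1794 kg/m³
  silicon carbide: E = 415.0 GPa, ρ = 3150 kg/m³
  silicon carbide: M = 2.37×10⁻³
  magnesium alloy: M = 1.96×10⁻³
  concrete: M = 1.35×10⁻³
  low-carbon steel: M = 0.747×10⁻³
  maraging steel: M = 0.711×10⁻³
  copper: M = 0.550×10⁻³
The maximum is for silicon carbide.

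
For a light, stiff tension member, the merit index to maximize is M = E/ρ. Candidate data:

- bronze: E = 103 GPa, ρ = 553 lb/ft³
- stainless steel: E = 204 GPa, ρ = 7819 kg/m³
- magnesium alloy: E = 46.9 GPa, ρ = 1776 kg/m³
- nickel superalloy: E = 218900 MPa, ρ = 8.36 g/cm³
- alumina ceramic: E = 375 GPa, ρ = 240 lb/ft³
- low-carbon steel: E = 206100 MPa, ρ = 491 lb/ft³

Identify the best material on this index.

Normalizing units and computing the index:
  bronze: E = 103.0 GPa, ρ = 8858 kg/m³
  stainless steel: E = 204.0 GPa, ρ = 7819 kg/m³
  magnesium alloy: E = 46.90 GPa, ρ = 1776 kg/m³
  nickel superalloy: E = 218.9 GPa, ρ = 8360 kg/m³
  alumina ceramic: E = 375.0 GPa, ρ = 3844 kg/m³
  low-carbon steel: E = 206.1 GPa, ρ = 7865 kg/m³
  alumina ceramic: M = 97.5 MN·m/kg
  magnesium alloy: M = 26.4 MN·m/kg
  low-carbon steel: M = 26.2 MN·m/kg
  nickel superalloy: M = 26.2 MN·m/kg
  stainless steel: M = 26.1 MN·m/kg
  bronze: M = 11.6 MN·m/kg
Highest index: alumina ceramic.

alumina ceramic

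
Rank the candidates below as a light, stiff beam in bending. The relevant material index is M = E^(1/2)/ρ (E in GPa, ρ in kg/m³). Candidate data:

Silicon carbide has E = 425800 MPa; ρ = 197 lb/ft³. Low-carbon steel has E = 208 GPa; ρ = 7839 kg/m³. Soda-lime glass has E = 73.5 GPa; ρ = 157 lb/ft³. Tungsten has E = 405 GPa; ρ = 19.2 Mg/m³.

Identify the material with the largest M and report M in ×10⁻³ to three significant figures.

Convert each candidate to consistent units, then evaluate M:
  silicon carbide: E = 425.8 GPa, ρ = 3156 kg/m³
  low-carbon steel: E = 208.0 GPa, ρ = 7839 kg/m³
  soda-lime glass: E = 73.50 GPa, ρ = 2515 kg/m³
  tungsten: E = 405.0 GPa, ρ = 19200 kg/m³
  silicon carbide: M = 6.54×10⁻³
  soda-lime glass: M = 3.41×10⁻³
  low-carbon steel: M = 1.84×10⁻³
  tungsten: M = 1.05×10⁻³
Highest index: silicon carbide.

silicon carbide, M = 6.54×10⁻³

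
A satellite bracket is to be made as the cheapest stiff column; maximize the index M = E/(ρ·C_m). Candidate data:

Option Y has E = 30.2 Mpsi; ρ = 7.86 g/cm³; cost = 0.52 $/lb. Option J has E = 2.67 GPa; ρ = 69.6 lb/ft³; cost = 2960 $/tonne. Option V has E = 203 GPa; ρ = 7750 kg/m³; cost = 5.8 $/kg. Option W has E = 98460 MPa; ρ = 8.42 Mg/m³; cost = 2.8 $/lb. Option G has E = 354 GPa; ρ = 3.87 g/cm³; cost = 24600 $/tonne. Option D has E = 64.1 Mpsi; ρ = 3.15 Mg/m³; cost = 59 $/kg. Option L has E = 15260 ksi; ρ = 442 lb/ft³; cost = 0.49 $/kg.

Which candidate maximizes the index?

option L

Normalizing units and computing the index:
  option Y: E = 208.2 GPa, ρ = 7860 kg/m³, cost = 1.146 $/kg
  option J: E = 2.670 GPa, ρ = 1115 kg/m³, cost = 2.960 $/kg
  option V: E = 203.0 GPa, ρ = 7750 kg/m³, cost = 5.800 $/kg
  option W: E = 98.46 GPa, ρ = 8420 kg/m³, cost = 6.173 $/kg
  option G: E = 354.0 GPa, ρ = 3870 kg/m³, cost = 24.60 $/kg
  option D: E = 442.0 GPa, ρ = 3150 kg/m³, cost = 59.00 $/kg
  option L: E = 105.2 GPa, ρ = 7080 kg/m³, cost = 0.4900 $/kg
  option L: M = 30.3 MN·m per $
  option Y: M = 23.1 MN·m per $
  option V: M = 4.52 MN·m per $
  option G: M = 3.72 MN·m per $
  option D: M = 2.38 MN·m per $
  option W: M = 1.89 MN·m per $
  option J: M = 0.809 MN·m per $
The maximum is for option L.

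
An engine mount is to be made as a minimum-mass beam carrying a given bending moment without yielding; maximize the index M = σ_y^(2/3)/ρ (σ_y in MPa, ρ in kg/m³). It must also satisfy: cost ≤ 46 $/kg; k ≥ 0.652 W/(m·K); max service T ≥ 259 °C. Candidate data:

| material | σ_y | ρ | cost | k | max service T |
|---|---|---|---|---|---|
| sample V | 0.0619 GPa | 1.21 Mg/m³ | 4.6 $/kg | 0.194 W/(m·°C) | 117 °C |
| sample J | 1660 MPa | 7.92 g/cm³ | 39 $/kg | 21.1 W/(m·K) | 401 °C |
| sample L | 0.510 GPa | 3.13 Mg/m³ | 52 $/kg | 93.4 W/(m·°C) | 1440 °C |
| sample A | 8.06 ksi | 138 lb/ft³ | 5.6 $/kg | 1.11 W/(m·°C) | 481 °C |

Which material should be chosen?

Screen on constraints: cost ≤ 46 $/kg; k ≥ 0.652 W/(m·K); max service T ≥ 259 °C. Survivors: sample J, sample A.
Normalizing units and computing the index:
  sample J: σ_y = 1660 MPa, ρ = 7920 kg/m³
  sample A: σ_y = 55.57 MPa, ρ = 2211 kg/m³
  sample J: M = 17.7×10⁻³
  sample A: M = 6.59×10⁻³
The maximum is for sample J.

sample J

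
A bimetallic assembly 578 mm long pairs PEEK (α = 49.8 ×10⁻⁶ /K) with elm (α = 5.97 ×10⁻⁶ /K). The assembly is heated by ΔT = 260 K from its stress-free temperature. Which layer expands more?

PEEK

α(PEEK) = 49.8×10⁻⁶/K vs α(elm) = 5.97×10⁻⁶/K.
Higher α expands more for the same ΔT: PEEK.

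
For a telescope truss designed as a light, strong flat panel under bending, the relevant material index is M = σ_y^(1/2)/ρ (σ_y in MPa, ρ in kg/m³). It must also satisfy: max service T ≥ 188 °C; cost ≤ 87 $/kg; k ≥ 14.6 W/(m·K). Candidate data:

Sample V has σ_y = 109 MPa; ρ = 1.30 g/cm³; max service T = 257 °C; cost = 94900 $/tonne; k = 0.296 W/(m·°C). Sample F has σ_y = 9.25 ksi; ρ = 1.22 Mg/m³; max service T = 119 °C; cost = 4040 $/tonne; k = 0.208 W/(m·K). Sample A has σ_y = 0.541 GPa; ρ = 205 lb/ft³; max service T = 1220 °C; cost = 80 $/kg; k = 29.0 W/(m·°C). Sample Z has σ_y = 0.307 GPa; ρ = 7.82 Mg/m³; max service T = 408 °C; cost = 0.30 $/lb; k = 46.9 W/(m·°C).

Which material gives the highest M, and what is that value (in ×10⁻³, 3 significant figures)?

Screen on constraints: max service T ≥ 188 °C; cost ≤ 87 $/kg; k ≥ 14.6 W/(m·K). Survivors: sample A, sample Z.
Convert each candidate to consistent units, then evaluate M:
  sample A: σ_y = 541.0 MPa, ρ = 3284 kg/m³
  sample Z: σ_y = 307.0 MPa, ρ = 7820 kg/m³
  sample A: M = 7.08×10⁻³
  sample Z: M = 2.24×10⁻³
Sample A has the largest M.

sample A, M = 7.08×10⁻³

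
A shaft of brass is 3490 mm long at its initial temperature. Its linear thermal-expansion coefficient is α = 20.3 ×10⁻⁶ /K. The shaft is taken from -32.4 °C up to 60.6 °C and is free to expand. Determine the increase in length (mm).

6.59 mm

ΔT = 60.6 − (-32.4) = 93.00 K.
ΔL = α·L₀·ΔT = 20.3×10⁻⁶ × 3490 mm × 93.00 K = 6.59 mm.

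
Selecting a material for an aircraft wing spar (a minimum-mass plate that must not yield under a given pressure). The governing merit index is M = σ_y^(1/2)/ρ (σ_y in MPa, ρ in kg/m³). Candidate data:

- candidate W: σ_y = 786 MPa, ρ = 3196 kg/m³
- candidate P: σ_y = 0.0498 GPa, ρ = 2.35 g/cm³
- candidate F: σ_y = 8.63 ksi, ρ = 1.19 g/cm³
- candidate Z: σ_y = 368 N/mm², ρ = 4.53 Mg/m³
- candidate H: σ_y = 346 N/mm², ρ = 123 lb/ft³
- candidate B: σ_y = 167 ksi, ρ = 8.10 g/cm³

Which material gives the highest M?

In SI units:
  candidate W: σ_y = 786.0 MPa, ρ = 3196 kg/m³
  candidate P: σ_y = 49.80 MPa, ρ = 2350 kg/m³
  candidate F: σ_y = 59.50 MPa, ρ = 1190 kg/m³
  candidate Z: σ_y = 368.0 MPa, ρ = 4530 kg/m³
  candidate H: σ_y = 346.0 MPa, ρ = 1970 kg/m³
  candidate B: σ_y = 1151 MPa, ρ = 8100 kg/m³
  candidate H: M = 9.44×10⁻³
  candidate W: M = 8.77×10⁻³
  candidate F: M = 6.48×10⁻³
  candidate Z: M = 4.23×10⁻³
  candidate B: M = 4.19×10⁻³
  candidate P: M = 3.00×10⁻³
The maximum is for candidate H.

candidate H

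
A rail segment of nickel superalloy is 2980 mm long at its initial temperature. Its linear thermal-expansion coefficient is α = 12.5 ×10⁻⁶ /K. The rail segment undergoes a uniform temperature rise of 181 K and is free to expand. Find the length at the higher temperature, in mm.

2986.7 mm

ΔL = α·L₀·ΔT = 12.5×10⁻⁶ × 2980 mm × 181.0 K = 6.74 mm.
L = L₀ + ΔL = 2980 + 6.74 = 2986.7 mm.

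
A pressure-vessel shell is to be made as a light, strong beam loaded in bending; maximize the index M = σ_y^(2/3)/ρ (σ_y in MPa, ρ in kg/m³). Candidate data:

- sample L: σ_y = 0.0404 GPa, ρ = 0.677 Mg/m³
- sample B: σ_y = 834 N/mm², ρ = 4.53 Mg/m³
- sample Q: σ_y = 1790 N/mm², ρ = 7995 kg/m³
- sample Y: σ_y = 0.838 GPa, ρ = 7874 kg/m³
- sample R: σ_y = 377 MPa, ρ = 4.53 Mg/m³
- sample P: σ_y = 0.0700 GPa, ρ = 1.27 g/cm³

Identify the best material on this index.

sample B

In SI units:
  sample L: σ_y = 40.40 MPa, ρ = 677.0 kg/m³
  sample B: σ_y = 834.0 MPa, ρ = 4530 kg/m³
  sample Q: σ_y = 1790 MPa, ρ = 7995 kg/m³
  sample Y: σ_y = 838.0 MPa, ρ = 7874 kg/m³
  sample R: σ_y = 377.0 MPa, ρ = 4530 kg/m³
  sample P: σ_y = 70.00 MPa, ρ = 1270 kg/m³
  sample B: M = 19.6×10⁻³
  sample Q: M = 18.4×10⁻³
  sample L: M = 17.4×10⁻³
  sample P: M = 13.4×10⁻³
  sample R: M = 11.5×10⁻³
  sample Y: M = 11.3×10⁻³
Highest index: sample B.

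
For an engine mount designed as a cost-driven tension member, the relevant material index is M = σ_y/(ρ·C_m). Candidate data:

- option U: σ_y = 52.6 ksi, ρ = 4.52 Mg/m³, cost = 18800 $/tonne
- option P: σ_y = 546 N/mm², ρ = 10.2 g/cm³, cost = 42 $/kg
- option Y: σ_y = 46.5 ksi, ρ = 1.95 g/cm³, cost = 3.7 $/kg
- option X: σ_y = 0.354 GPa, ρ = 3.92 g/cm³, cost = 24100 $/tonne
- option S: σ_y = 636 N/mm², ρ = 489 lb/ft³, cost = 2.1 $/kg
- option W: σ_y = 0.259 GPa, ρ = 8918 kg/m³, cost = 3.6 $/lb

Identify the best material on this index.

option Y

Convert each candidate to consistent units, then evaluate M:
  option U: σ_y = 362.7 MPa, ρ = 4520 kg/m³, cost = 18.80 $/kg
  option P: σ_y = 546.0 MPa, ρ = 10200 kg/m³, cost = 42.00 $/kg
  option Y: σ_y = 320.6 MPa, ρ = 1950 kg/m³, cost = 3.700 $/kg
  option X: σ_y = 354.0 MPa, ρ = 3920 kg/m³, cost = 24.10 $/kg
  option S: σ_y = 636.0 MPa, ρ = 7833 kg/m³, cost = 2.100 $/kg
  option W: σ_y = 259.0 MPa, ρ = 8918 kg/m³, cost = 7.937 $/kg
  option Y: M = 44.4 kN·m per $
  option S: M = 38.7 kN·m per $
  option U: M = 4.27 kN·m per $
  option X: M = 3.75 kN·m per $
  option W: M = 3.66 kN·m per $
  option P: M = 1.27 kN·m per $
Highest index: option Y.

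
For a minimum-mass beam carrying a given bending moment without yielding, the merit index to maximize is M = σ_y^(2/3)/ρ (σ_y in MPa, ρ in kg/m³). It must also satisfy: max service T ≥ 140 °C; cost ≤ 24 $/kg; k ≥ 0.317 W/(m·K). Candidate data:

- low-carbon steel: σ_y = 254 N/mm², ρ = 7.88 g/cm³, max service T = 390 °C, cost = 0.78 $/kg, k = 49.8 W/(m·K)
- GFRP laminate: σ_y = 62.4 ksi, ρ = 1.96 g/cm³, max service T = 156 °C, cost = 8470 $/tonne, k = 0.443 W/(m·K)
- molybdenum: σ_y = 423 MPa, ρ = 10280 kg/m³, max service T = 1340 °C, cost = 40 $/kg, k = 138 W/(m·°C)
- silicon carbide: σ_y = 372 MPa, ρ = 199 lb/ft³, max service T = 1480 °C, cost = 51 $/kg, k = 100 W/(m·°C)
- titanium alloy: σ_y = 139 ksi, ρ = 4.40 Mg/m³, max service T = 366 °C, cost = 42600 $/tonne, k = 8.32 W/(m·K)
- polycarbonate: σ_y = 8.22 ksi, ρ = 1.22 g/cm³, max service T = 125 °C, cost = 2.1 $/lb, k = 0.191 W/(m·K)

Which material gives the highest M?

GFRP laminate

Screen on constraints: max service T ≥ 140 °C; cost ≤ 24 $/kg; k ≥ 0.317 W/(m·K). Survivors: low-carbon steel, GFRP laminate.
In SI units:
  low-carbon steel: σ_y = 254.0 MPa, ρ = 7880 kg/m³
  GFRP laminate: σ_y = 430.2 MPa, ρ = 1960 kg/m³
  GFRP laminate: M = 29.1×10⁻³
  low-carbon steel: M = 5.09×10⁻³
GFRP laminate has the largest M.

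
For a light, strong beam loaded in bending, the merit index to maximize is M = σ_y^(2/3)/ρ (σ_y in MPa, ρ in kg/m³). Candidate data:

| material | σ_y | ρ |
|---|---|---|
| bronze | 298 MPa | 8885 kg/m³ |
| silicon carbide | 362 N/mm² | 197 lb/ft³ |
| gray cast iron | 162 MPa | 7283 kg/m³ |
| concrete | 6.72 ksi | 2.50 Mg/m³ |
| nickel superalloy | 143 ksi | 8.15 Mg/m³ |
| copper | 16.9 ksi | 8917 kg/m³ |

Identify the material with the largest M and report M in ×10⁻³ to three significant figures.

silicon carbide, M = 16.1×10⁻³

Normalizing units and computing the index:
  bronze: σ_y = 298.0 MPa, ρ = 8885 kg/m³
  silicon carbide: σ_y = 362.0 MPa, ρ = 3156 kg/m³
  gray cast iron: σ_y = 162.0 MPa, ρ = 7283 kg/m³
  concrete: σ_y = 46.33 MPa, ρ = 2500 kg/m³
  nickel superalloy: σ_y = 986.0 MPa, ρ = 8150 kg/m³
  copper: σ_y = 116.5 MPa, ρ = 8917 kg/m³
  silicon carbide: M = 16.1×10⁻³
  nickel superalloy: M = 12.2×10⁻³
  concrete: M = 5.16×10⁻³
  bronze: M = 5.02×10⁻³
  gray cast iron: M = 4.08×10⁻³
  copper: M = 2.68×10⁻³
The maximum is for silicon carbide.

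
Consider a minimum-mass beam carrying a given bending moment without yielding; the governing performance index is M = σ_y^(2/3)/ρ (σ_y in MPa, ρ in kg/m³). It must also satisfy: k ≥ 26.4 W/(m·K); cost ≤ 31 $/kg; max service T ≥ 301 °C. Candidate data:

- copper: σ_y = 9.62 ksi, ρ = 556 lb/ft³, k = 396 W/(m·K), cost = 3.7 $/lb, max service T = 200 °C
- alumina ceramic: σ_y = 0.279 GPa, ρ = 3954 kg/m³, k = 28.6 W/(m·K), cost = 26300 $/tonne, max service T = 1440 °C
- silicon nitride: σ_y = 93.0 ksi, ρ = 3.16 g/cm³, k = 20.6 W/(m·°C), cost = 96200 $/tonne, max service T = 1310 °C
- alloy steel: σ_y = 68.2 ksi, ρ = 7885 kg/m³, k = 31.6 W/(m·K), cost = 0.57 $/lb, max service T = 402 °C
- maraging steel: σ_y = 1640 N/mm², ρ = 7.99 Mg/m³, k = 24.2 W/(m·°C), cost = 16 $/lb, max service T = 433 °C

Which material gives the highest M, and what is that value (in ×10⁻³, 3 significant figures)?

Screen on constraints: k ≥ 26.4 W/(m·K); cost ≤ 31 $/kg; max service T ≥ 301 °C. Survivors: alumina ceramic, alloy steel.
Normalizing units and computing the index:
  alumina ceramic: σ_y = 279.0 MPa, ρ = 3954 kg/m³
  alloy steel: σ_y = 470.2 MPa, ρ = 7885 kg/m³
  alumina ceramic: M = 10.8×10⁻³
  alloy steel: M = 7.67×10⁻³
The maximum is for alumina ceramic.

alumina ceramic, M = 10.8×10⁻³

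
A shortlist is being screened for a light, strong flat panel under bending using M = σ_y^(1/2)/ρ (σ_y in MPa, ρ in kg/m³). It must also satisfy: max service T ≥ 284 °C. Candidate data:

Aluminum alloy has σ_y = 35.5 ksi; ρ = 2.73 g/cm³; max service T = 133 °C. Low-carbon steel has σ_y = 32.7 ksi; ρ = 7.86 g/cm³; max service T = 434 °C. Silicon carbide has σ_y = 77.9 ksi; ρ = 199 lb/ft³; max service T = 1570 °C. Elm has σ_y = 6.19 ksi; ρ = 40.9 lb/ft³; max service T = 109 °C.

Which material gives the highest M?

silicon carbide

Screen on constraints: max service T ≥ 284 °C. Survivors: low-carbon steel, silicon carbide.
Normalizing units and computing the index:
  low-carbon steel: σ_y = 225.5 MPa, ρ = 7860 kg/m³
  silicon carbide: σ_y = 537.1 MPa, ρ = 3188 kg/m³
  silicon carbide: M = 7.27×10⁻³
  low-carbon steel: M = 1.91×10⁻³
Highest index: silicon carbide.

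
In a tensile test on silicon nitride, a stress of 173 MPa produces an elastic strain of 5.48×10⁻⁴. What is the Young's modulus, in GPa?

316 GPa

E = σ/ε = 173 MPa / 5.48×10⁻⁴ = 315700 MPa = 316 GPa.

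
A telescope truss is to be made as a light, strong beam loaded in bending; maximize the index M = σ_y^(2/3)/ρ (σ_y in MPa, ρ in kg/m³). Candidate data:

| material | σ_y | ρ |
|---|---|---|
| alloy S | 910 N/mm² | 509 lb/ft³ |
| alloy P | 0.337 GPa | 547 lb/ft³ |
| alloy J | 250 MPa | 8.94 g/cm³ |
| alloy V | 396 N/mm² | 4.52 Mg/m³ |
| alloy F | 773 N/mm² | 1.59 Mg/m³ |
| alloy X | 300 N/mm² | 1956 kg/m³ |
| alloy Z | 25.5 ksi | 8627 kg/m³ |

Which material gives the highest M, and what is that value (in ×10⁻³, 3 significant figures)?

alloy F, M = 53.0×10⁻³

Normalizing units and computing the index:
  alloy S: σ_y = 910.0 MPa, ρ = 8153 kg/m³
  alloy P: σ_y = 337.0 MPa, ρ = 8762 kg/m³
  alloy J: σ_y = 250.0 MPa, ρ = 8940 kg/m³
  alloy V: σ_y = 396.0 MPa, ρ = 4520 kg/m³
  alloy F: σ_y = 773.0 MPa, ρ = 1590 kg/m³
  alloy X: σ_y = 300.0 MPa, ρ = 1956 kg/m³
  alloy Z: σ_y = 175.8 MPa, ρ = 8627 kg/m³
  alloy F: M = 53.0×10⁻³
  alloy X: M = 22.9×10⁻³
  alloy V: M = 11.9×10⁻³
  alloy S: M = 11.5×10⁻³
  alloy P: M = 5.53×10⁻³
  alloy J: M = 4.44×10⁻³
  alloy Z: M = 3.64×10⁻³
The maximum is for alloy F.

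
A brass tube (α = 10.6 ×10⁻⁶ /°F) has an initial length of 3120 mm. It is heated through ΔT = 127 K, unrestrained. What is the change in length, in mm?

Convert α: 10.6×10⁻⁶/°F × (9/5) = 19.1×10⁻⁶/K.
ΔL = α·L₀·ΔT = 19.1×10⁻⁶ × 3120 mm × 127.0 K = 7.56 mm.

7.56 mm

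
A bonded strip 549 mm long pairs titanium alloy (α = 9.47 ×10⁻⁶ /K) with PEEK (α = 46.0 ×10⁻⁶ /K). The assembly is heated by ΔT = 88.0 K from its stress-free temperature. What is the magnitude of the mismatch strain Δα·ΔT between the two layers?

3.21×10⁻³

Δα = |9.47 − 46.0|×10⁻⁶/K = 36.5×10⁻⁶/K.
Mismatch strain = Δα·ΔT = 36.5×10⁻⁶ × 88.0 = 3.21×10⁻³.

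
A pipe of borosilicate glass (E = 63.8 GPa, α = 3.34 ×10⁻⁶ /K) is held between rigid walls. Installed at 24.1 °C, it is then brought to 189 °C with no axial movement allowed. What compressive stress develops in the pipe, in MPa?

35.1 MPa

ΔT = 164.9 K. Constrained thermal stress σ = E·α·ΔT = 63.80×10³ MPa × 3.34×10⁻⁶ × 164.9 = 35.1 MPa (compressive).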